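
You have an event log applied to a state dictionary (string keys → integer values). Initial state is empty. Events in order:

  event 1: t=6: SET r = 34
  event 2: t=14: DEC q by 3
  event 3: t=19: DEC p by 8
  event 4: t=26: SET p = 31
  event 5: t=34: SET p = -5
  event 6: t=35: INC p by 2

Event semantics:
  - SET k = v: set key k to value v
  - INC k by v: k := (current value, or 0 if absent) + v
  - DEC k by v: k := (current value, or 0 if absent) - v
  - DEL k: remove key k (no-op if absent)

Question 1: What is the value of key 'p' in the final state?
Answer: -3

Derivation:
Track key 'p' through all 6 events:
  event 1 (t=6: SET r = 34): p unchanged
  event 2 (t=14: DEC q by 3): p unchanged
  event 3 (t=19: DEC p by 8): p (absent) -> -8
  event 4 (t=26: SET p = 31): p -8 -> 31
  event 5 (t=34: SET p = -5): p 31 -> -5
  event 6 (t=35: INC p by 2): p -5 -> -3
Final: p = -3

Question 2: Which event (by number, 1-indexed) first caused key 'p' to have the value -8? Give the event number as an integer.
Answer: 3

Derivation:
Looking for first event where p becomes -8:
  event 3: p (absent) -> -8  <-- first match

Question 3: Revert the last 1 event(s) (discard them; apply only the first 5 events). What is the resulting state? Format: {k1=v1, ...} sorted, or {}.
Keep first 5 events (discard last 1):
  after event 1 (t=6: SET r = 34): {r=34}
  after event 2 (t=14: DEC q by 3): {q=-3, r=34}
  after event 3 (t=19: DEC p by 8): {p=-8, q=-3, r=34}
  after event 4 (t=26: SET p = 31): {p=31, q=-3, r=34}
  after event 5 (t=34: SET p = -5): {p=-5, q=-3, r=34}

Answer: {p=-5, q=-3, r=34}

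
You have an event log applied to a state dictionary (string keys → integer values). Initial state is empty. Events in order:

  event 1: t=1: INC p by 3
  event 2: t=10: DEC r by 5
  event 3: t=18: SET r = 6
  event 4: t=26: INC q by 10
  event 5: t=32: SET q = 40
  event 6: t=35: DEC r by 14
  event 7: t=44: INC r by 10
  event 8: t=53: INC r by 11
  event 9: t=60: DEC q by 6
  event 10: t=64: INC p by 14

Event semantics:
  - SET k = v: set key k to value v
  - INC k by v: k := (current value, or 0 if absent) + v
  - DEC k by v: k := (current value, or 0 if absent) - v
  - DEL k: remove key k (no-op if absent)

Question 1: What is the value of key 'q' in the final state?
Answer: 34

Derivation:
Track key 'q' through all 10 events:
  event 1 (t=1: INC p by 3): q unchanged
  event 2 (t=10: DEC r by 5): q unchanged
  event 3 (t=18: SET r = 6): q unchanged
  event 4 (t=26: INC q by 10): q (absent) -> 10
  event 5 (t=32: SET q = 40): q 10 -> 40
  event 6 (t=35: DEC r by 14): q unchanged
  event 7 (t=44: INC r by 10): q unchanged
  event 8 (t=53: INC r by 11): q unchanged
  event 9 (t=60: DEC q by 6): q 40 -> 34
  event 10 (t=64: INC p by 14): q unchanged
Final: q = 34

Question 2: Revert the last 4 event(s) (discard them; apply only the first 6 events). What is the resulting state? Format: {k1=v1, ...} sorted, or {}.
Answer: {p=3, q=40, r=-8}

Derivation:
Keep first 6 events (discard last 4):
  after event 1 (t=1: INC p by 3): {p=3}
  after event 2 (t=10: DEC r by 5): {p=3, r=-5}
  after event 3 (t=18: SET r = 6): {p=3, r=6}
  after event 4 (t=26: INC q by 10): {p=3, q=10, r=6}
  after event 5 (t=32: SET q = 40): {p=3, q=40, r=6}
  after event 6 (t=35: DEC r by 14): {p=3, q=40, r=-8}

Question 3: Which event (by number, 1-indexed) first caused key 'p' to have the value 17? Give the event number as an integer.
Answer: 10

Derivation:
Looking for first event where p becomes 17:
  event 1: p = 3
  event 2: p = 3
  event 3: p = 3
  event 4: p = 3
  event 5: p = 3
  event 6: p = 3
  event 7: p = 3
  event 8: p = 3
  event 9: p = 3
  event 10: p 3 -> 17  <-- first match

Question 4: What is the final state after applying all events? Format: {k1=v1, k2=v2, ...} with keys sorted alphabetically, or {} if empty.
Answer: {p=17, q=34, r=13}

Derivation:
  after event 1 (t=1: INC p by 3): {p=3}
  after event 2 (t=10: DEC r by 5): {p=3, r=-5}
  after event 3 (t=18: SET r = 6): {p=3, r=6}
  after event 4 (t=26: INC q by 10): {p=3, q=10, r=6}
  after event 5 (t=32: SET q = 40): {p=3, q=40, r=6}
  after event 6 (t=35: DEC r by 14): {p=3, q=40, r=-8}
  after event 7 (t=44: INC r by 10): {p=3, q=40, r=2}
  after event 8 (t=53: INC r by 11): {p=3, q=40, r=13}
  after event 9 (t=60: DEC q by 6): {p=3, q=34, r=13}
  after event 10 (t=64: INC p by 14): {p=17, q=34, r=13}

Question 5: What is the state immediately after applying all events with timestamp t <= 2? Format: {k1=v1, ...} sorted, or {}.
Answer: {p=3}

Derivation:
Apply events with t <= 2 (1 events):
  after event 1 (t=1: INC p by 3): {p=3}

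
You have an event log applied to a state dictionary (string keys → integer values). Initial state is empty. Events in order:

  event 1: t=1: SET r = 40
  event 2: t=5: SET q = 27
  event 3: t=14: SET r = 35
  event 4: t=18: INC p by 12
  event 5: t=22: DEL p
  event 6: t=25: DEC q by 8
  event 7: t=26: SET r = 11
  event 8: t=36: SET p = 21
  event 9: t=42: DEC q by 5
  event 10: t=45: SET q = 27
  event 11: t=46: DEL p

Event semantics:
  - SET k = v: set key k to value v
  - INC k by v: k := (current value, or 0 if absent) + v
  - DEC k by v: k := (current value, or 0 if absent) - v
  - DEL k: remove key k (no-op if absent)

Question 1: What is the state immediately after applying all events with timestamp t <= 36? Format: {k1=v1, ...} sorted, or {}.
Answer: {p=21, q=19, r=11}

Derivation:
Apply events with t <= 36 (8 events):
  after event 1 (t=1: SET r = 40): {r=40}
  after event 2 (t=5: SET q = 27): {q=27, r=40}
  after event 3 (t=14: SET r = 35): {q=27, r=35}
  after event 4 (t=18: INC p by 12): {p=12, q=27, r=35}
  after event 5 (t=22: DEL p): {q=27, r=35}
  after event 6 (t=25: DEC q by 8): {q=19, r=35}
  after event 7 (t=26: SET r = 11): {q=19, r=11}
  after event 8 (t=36: SET p = 21): {p=21, q=19, r=11}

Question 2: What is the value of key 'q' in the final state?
Answer: 27

Derivation:
Track key 'q' through all 11 events:
  event 1 (t=1: SET r = 40): q unchanged
  event 2 (t=5: SET q = 27): q (absent) -> 27
  event 3 (t=14: SET r = 35): q unchanged
  event 4 (t=18: INC p by 12): q unchanged
  event 5 (t=22: DEL p): q unchanged
  event 6 (t=25: DEC q by 8): q 27 -> 19
  event 7 (t=26: SET r = 11): q unchanged
  event 8 (t=36: SET p = 21): q unchanged
  event 9 (t=42: DEC q by 5): q 19 -> 14
  event 10 (t=45: SET q = 27): q 14 -> 27
  event 11 (t=46: DEL p): q unchanged
Final: q = 27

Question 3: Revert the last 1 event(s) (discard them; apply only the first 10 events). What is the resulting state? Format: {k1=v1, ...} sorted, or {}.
Keep first 10 events (discard last 1):
  after event 1 (t=1: SET r = 40): {r=40}
  after event 2 (t=5: SET q = 27): {q=27, r=40}
  after event 3 (t=14: SET r = 35): {q=27, r=35}
  after event 4 (t=18: INC p by 12): {p=12, q=27, r=35}
  after event 5 (t=22: DEL p): {q=27, r=35}
  after event 6 (t=25: DEC q by 8): {q=19, r=35}
  after event 7 (t=26: SET r = 11): {q=19, r=11}
  after event 8 (t=36: SET p = 21): {p=21, q=19, r=11}
  after event 9 (t=42: DEC q by 5): {p=21, q=14, r=11}
  after event 10 (t=45: SET q = 27): {p=21, q=27, r=11}

Answer: {p=21, q=27, r=11}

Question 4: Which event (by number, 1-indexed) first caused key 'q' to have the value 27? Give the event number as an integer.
Answer: 2

Derivation:
Looking for first event where q becomes 27:
  event 2: q (absent) -> 27  <-- first match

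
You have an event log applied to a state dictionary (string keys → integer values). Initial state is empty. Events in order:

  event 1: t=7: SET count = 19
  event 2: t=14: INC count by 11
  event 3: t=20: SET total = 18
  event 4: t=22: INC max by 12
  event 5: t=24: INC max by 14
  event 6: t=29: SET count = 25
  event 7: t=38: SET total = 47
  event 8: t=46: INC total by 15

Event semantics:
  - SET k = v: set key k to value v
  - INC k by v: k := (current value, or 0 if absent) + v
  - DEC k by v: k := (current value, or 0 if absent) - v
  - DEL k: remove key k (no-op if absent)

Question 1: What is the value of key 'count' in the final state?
Track key 'count' through all 8 events:
  event 1 (t=7: SET count = 19): count (absent) -> 19
  event 2 (t=14: INC count by 11): count 19 -> 30
  event 3 (t=20: SET total = 18): count unchanged
  event 4 (t=22: INC max by 12): count unchanged
  event 5 (t=24: INC max by 14): count unchanged
  event 6 (t=29: SET count = 25): count 30 -> 25
  event 7 (t=38: SET total = 47): count unchanged
  event 8 (t=46: INC total by 15): count unchanged
Final: count = 25

Answer: 25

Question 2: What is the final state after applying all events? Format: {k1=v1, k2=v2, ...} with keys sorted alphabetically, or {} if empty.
  after event 1 (t=7: SET count = 19): {count=19}
  after event 2 (t=14: INC count by 11): {count=30}
  after event 3 (t=20: SET total = 18): {count=30, total=18}
  after event 4 (t=22: INC max by 12): {count=30, max=12, total=18}
  after event 5 (t=24: INC max by 14): {count=30, max=26, total=18}
  after event 6 (t=29: SET count = 25): {count=25, max=26, total=18}
  after event 7 (t=38: SET total = 47): {count=25, max=26, total=47}
  after event 8 (t=46: INC total by 15): {count=25, max=26, total=62}

Answer: {count=25, max=26, total=62}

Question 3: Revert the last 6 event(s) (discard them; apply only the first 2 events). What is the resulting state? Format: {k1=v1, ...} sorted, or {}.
Answer: {count=30}

Derivation:
Keep first 2 events (discard last 6):
  after event 1 (t=7: SET count = 19): {count=19}
  after event 2 (t=14: INC count by 11): {count=30}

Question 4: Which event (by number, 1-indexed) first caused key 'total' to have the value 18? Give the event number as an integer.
Answer: 3

Derivation:
Looking for first event where total becomes 18:
  event 3: total (absent) -> 18  <-- first match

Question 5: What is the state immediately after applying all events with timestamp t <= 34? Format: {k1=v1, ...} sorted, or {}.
Apply events with t <= 34 (6 events):
  after event 1 (t=7: SET count = 19): {count=19}
  after event 2 (t=14: INC count by 11): {count=30}
  after event 3 (t=20: SET total = 18): {count=30, total=18}
  after event 4 (t=22: INC max by 12): {count=30, max=12, total=18}
  after event 5 (t=24: INC max by 14): {count=30, max=26, total=18}
  after event 6 (t=29: SET count = 25): {count=25, max=26, total=18}

Answer: {count=25, max=26, total=18}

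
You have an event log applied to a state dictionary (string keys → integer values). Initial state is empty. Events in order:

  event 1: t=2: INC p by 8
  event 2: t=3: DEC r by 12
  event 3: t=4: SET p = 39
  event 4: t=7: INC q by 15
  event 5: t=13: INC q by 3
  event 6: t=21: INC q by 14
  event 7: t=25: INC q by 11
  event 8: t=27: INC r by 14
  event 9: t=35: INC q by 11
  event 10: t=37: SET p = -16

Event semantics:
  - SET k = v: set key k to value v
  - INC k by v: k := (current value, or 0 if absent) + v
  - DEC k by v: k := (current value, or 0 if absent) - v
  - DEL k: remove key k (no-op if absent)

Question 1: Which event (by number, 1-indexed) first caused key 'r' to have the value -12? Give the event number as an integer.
Looking for first event where r becomes -12:
  event 2: r (absent) -> -12  <-- first match

Answer: 2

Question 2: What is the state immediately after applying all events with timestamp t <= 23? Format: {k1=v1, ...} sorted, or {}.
Answer: {p=39, q=32, r=-12}

Derivation:
Apply events with t <= 23 (6 events):
  after event 1 (t=2: INC p by 8): {p=8}
  after event 2 (t=3: DEC r by 12): {p=8, r=-12}
  after event 3 (t=4: SET p = 39): {p=39, r=-12}
  after event 4 (t=7: INC q by 15): {p=39, q=15, r=-12}
  after event 5 (t=13: INC q by 3): {p=39, q=18, r=-12}
  after event 6 (t=21: INC q by 14): {p=39, q=32, r=-12}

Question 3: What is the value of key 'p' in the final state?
Track key 'p' through all 10 events:
  event 1 (t=2: INC p by 8): p (absent) -> 8
  event 2 (t=3: DEC r by 12): p unchanged
  event 3 (t=4: SET p = 39): p 8 -> 39
  event 4 (t=7: INC q by 15): p unchanged
  event 5 (t=13: INC q by 3): p unchanged
  event 6 (t=21: INC q by 14): p unchanged
  event 7 (t=25: INC q by 11): p unchanged
  event 8 (t=27: INC r by 14): p unchanged
  event 9 (t=35: INC q by 11): p unchanged
  event 10 (t=37: SET p = -16): p 39 -> -16
Final: p = -16

Answer: -16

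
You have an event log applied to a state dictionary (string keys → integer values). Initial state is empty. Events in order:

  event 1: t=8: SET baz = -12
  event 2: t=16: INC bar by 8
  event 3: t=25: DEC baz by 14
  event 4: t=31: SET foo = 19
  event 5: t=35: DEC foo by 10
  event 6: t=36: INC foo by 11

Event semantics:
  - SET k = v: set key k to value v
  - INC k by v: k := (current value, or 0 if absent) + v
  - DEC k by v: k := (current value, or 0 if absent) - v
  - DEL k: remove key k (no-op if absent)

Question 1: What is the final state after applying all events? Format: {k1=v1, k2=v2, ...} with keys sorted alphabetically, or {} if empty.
  after event 1 (t=8: SET baz = -12): {baz=-12}
  after event 2 (t=16: INC bar by 8): {bar=8, baz=-12}
  after event 3 (t=25: DEC baz by 14): {bar=8, baz=-26}
  after event 4 (t=31: SET foo = 19): {bar=8, baz=-26, foo=19}
  after event 5 (t=35: DEC foo by 10): {bar=8, baz=-26, foo=9}
  after event 6 (t=36: INC foo by 11): {bar=8, baz=-26, foo=20}

Answer: {bar=8, baz=-26, foo=20}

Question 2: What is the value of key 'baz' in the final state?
Track key 'baz' through all 6 events:
  event 1 (t=8: SET baz = -12): baz (absent) -> -12
  event 2 (t=16: INC bar by 8): baz unchanged
  event 3 (t=25: DEC baz by 14): baz -12 -> -26
  event 4 (t=31: SET foo = 19): baz unchanged
  event 5 (t=35: DEC foo by 10): baz unchanged
  event 6 (t=36: INC foo by 11): baz unchanged
Final: baz = -26

Answer: -26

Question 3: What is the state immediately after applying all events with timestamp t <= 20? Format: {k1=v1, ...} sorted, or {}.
Apply events with t <= 20 (2 events):
  after event 1 (t=8: SET baz = -12): {baz=-12}
  after event 2 (t=16: INC bar by 8): {bar=8, baz=-12}

Answer: {bar=8, baz=-12}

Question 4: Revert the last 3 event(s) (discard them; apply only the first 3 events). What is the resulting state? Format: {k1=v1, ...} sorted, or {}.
Answer: {bar=8, baz=-26}

Derivation:
Keep first 3 events (discard last 3):
  after event 1 (t=8: SET baz = -12): {baz=-12}
  after event 2 (t=16: INC bar by 8): {bar=8, baz=-12}
  after event 3 (t=25: DEC baz by 14): {bar=8, baz=-26}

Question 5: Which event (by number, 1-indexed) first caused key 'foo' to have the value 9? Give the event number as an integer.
Looking for first event where foo becomes 9:
  event 4: foo = 19
  event 5: foo 19 -> 9  <-- first match

Answer: 5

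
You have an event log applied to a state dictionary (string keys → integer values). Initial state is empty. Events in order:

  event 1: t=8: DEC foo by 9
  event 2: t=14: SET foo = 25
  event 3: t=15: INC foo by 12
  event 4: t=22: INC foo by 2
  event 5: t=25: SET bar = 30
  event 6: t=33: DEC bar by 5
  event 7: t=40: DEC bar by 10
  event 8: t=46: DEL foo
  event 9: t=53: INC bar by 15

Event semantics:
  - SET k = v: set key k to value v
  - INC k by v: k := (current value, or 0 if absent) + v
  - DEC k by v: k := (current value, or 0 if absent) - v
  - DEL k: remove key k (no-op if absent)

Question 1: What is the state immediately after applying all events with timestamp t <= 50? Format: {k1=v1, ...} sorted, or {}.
Apply events with t <= 50 (8 events):
  after event 1 (t=8: DEC foo by 9): {foo=-9}
  after event 2 (t=14: SET foo = 25): {foo=25}
  after event 3 (t=15: INC foo by 12): {foo=37}
  after event 4 (t=22: INC foo by 2): {foo=39}
  after event 5 (t=25: SET bar = 30): {bar=30, foo=39}
  after event 6 (t=33: DEC bar by 5): {bar=25, foo=39}
  after event 7 (t=40: DEC bar by 10): {bar=15, foo=39}
  after event 8 (t=46: DEL foo): {bar=15}

Answer: {bar=15}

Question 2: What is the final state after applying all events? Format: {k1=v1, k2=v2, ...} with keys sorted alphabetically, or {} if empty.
  after event 1 (t=8: DEC foo by 9): {foo=-9}
  after event 2 (t=14: SET foo = 25): {foo=25}
  after event 3 (t=15: INC foo by 12): {foo=37}
  after event 4 (t=22: INC foo by 2): {foo=39}
  after event 5 (t=25: SET bar = 30): {bar=30, foo=39}
  after event 6 (t=33: DEC bar by 5): {bar=25, foo=39}
  after event 7 (t=40: DEC bar by 10): {bar=15, foo=39}
  after event 8 (t=46: DEL foo): {bar=15}
  after event 9 (t=53: INC bar by 15): {bar=30}

Answer: {bar=30}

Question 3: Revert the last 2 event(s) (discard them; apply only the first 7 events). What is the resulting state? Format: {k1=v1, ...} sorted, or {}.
Keep first 7 events (discard last 2):
  after event 1 (t=8: DEC foo by 9): {foo=-9}
  after event 2 (t=14: SET foo = 25): {foo=25}
  after event 3 (t=15: INC foo by 12): {foo=37}
  after event 4 (t=22: INC foo by 2): {foo=39}
  after event 5 (t=25: SET bar = 30): {bar=30, foo=39}
  after event 6 (t=33: DEC bar by 5): {bar=25, foo=39}
  after event 7 (t=40: DEC bar by 10): {bar=15, foo=39}

Answer: {bar=15, foo=39}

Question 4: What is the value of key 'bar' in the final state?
Answer: 30

Derivation:
Track key 'bar' through all 9 events:
  event 1 (t=8: DEC foo by 9): bar unchanged
  event 2 (t=14: SET foo = 25): bar unchanged
  event 3 (t=15: INC foo by 12): bar unchanged
  event 4 (t=22: INC foo by 2): bar unchanged
  event 5 (t=25: SET bar = 30): bar (absent) -> 30
  event 6 (t=33: DEC bar by 5): bar 30 -> 25
  event 7 (t=40: DEC bar by 10): bar 25 -> 15
  event 8 (t=46: DEL foo): bar unchanged
  event 9 (t=53: INC bar by 15): bar 15 -> 30
Final: bar = 30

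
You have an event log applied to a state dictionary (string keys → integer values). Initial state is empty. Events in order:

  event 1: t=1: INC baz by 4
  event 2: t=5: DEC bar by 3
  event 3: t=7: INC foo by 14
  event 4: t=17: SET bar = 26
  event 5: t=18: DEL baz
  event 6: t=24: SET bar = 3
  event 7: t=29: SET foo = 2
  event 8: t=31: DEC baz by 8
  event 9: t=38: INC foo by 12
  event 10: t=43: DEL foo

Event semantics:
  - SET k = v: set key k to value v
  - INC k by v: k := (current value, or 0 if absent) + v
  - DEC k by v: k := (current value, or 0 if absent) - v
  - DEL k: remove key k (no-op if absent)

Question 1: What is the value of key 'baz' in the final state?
Track key 'baz' through all 10 events:
  event 1 (t=1: INC baz by 4): baz (absent) -> 4
  event 2 (t=5: DEC bar by 3): baz unchanged
  event 3 (t=7: INC foo by 14): baz unchanged
  event 4 (t=17: SET bar = 26): baz unchanged
  event 5 (t=18: DEL baz): baz 4 -> (absent)
  event 6 (t=24: SET bar = 3): baz unchanged
  event 7 (t=29: SET foo = 2): baz unchanged
  event 8 (t=31: DEC baz by 8): baz (absent) -> -8
  event 9 (t=38: INC foo by 12): baz unchanged
  event 10 (t=43: DEL foo): baz unchanged
Final: baz = -8

Answer: -8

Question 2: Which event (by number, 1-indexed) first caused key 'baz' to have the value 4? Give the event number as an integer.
Looking for first event where baz becomes 4:
  event 1: baz (absent) -> 4  <-- first match

Answer: 1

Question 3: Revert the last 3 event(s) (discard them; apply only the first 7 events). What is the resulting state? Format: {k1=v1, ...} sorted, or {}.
Keep first 7 events (discard last 3):
  after event 1 (t=1: INC baz by 4): {baz=4}
  after event 2 (t=5: DEC bar by 3): {bar=-3, baz=4}
  after event 3 (t=7: INC foo by 14): {bar=-3, baz=4, foo=14}
  after event 4 (t=17: SET bar = 26): {bar=26, baz=4, foo=14}
  after event 5 (t=18: DEL baz): {bar=26, foo=14}
  after event 6 (t=24: SET bar = 3): {bar=3, foo=14}
  after event 7 (t=29: SET foo = 2): {bar=3, foo=2}

Answer: {bar=3, foo=2}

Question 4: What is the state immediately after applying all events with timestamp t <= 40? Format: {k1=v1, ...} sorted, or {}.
Answer: {bar=3, baz=-8, foo=14}

Derivation:
Apply events with t <= 40 (9 events):
  after event 1 (t=1: INC baz by 4): {baz=4}
  after event 2 (t=5: DEC bar by 3): {bar=-3, baz=4}
  after event 3 (t=7: INC foo by 14): {bar=-3, baz=4, foo=14}
  after event 4 (t=17: SET bar = 26): {bar=26, baz=4, foo=14}
  after event 5 (t=18: DEL baz): {bar=26, foo=14}
  after event 6 (t=24: SET bar = 3): {bar=3, foo=14}
  after event 7 (t=29: SET foo = 2): {bar=3, foo=2}
  after event 8 (t=31: DEC baz by 8): {bar=3, baz=-8, foo=2}
  after event 9 (t=38: INC foo by 12): {bar=3, baz=-8, foo=14}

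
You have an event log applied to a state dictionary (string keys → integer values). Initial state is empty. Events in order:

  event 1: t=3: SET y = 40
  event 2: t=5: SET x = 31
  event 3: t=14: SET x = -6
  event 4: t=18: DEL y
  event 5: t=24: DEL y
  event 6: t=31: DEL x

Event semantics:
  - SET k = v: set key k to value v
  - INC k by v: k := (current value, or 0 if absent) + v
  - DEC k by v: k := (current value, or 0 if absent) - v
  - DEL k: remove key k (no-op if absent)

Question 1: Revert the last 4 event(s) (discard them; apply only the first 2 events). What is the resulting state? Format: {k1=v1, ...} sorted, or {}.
Answer: {x=31, y=40}

Derivation:
Keep first 2 events (discard last 4):
  after event 1 (t=3: SET y = 40): {y=40}
  after event 2 (t=5: SET x = 31): {x=31, y=40}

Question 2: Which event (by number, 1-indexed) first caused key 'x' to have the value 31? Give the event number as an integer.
Answer: 2

Derivation:
Looking for first event where x becomes 31:
  event 2: x (absent) -> 31  <-- first match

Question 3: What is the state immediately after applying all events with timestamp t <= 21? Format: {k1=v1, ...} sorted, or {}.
Answer: {x=-6}

Derivation:
Apply events with t <= 21 (4 events):
  after event 1 (t=3: SET y = 40): {y=40}
  after event 2 (t=5: SET x = 31): {x=31, y=40}
  after event 3 (t=14: SET x = -6): {x=-6, y=40}
  after event 4 (t=18: DEL y): {x=-6}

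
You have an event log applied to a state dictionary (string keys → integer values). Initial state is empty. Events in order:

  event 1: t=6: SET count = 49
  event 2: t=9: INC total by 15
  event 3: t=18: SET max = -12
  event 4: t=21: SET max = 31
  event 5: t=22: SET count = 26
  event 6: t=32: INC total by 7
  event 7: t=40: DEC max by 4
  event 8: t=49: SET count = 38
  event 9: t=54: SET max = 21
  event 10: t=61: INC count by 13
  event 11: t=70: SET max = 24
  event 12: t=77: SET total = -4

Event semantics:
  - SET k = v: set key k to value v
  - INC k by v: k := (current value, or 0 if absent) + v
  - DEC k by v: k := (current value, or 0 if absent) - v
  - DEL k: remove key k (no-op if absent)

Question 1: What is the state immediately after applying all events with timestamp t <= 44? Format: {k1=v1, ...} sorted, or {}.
Answer: {count=26, max=27, total=22}

Derivation:
Apply events with t <= 44 (7 events):
  after event 1 (t=6: SET count = 49): {count=49}
  after event 2 (t=9: INC total by 15): {count=49, total=15}
  after event 3 (t=18: SET max = -12): {count=49, max=-12, total=15}
  after event 4 (t=21: SET max = 31): {count=49, max=31, total=15}
  after event 5 (t=22: SET count = 26): {count=26, max=31, total=15}
  after event 6 (t=32: INC total by 7): {count=26, max=31, total=22}
  after event 7 (t=40: DEC max by 4): {count=26, max=27, total=22}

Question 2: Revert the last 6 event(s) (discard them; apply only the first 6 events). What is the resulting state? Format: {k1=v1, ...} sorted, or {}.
Keep first 6 events (discard last 6):
  after event 1 (t=6: SET count = 49): {count=49}
  after event 2 (t=9: INC total by 15): {count=49, total=15}
  after event 3 (t=18: SET max = -12): {count=49, max=-12, total=15}
  after event 4 (t=21: SET max = 31): {count=49, max=31, total=15}
  after event 5 (t=22: SET count = 26): {count=26, max=31, total=15}
  after event 6 (t=32: INC total by 7): {count=26, max=31, total=22}

Answer: {count=26, max=31, total=22}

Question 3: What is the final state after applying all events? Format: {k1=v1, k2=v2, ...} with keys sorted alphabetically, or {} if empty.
  after event 1 (t=6: SET count = 49): {count=49}
  after event 2 (t=9: INC total by 15): {count=49, total=15}
  after event 3 (t=18: SET max = -12): {count=49, max=-12, total=15}
  after event 4 (t=21: SET max = 31): {count=49, max=31, total=15}
  after event 5 (t=22: SET count = 26): {count=26, max=31, total=15}
  after event 6 (t=32: INC total by 7): {count=26, max=31, total=22}
  after event 7 (t=40: DEC max by 4): {count=26, max=27, total=22}
  after event 8 (t=49: SET count = 38): {count=38, max=27, total=22}
  after event 9 (t=54: SET max = 21): {count=38, max=21, total=22}
  after event 10 (t=61: INC count by 13): {count=51, max=21, total=22}
  after event 11 (t=70: SET max = 24): {count=51, max=24, total=22}
  after event 12 (t=77: SET total = -4): {count=51, max=24, total=-4}

Answer: {count=51, max=24, total=-4}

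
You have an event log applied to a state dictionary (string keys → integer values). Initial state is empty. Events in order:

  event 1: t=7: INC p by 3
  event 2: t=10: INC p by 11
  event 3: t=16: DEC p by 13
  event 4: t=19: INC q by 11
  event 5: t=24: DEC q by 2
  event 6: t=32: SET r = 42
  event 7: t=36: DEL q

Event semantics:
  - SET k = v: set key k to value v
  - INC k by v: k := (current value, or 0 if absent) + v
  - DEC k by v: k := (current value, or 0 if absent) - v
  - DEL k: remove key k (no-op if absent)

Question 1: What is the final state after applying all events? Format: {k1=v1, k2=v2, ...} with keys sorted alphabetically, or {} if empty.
Answer: {p=1, r=42}

Derivation:
  after event 1 (t=7: INC p by 3): {p=3}
  after event 2 (t=10: INC p by 11): {p=14}
  after event 3 (t=16: DEC p by 13): {p=1}
  after event 4 (t=19: INC q by 11): {p=1, q=11}
  after event 5 (t=24: DEC q by 2): {p=1, q=9}
  after event 6 (t=32: SET r = 42): {p=1, q=9, r=42}
  after event 7 (t=36: DEL q): {p=1, r=42}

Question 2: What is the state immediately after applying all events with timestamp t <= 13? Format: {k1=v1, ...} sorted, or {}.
Apply events with t <= 13 (2 events):
  after event 1 (t=7: INC p by 3): {p=3}
  after event 2 (t=10: INC p by 11): {p=14}

Answer: {p=14}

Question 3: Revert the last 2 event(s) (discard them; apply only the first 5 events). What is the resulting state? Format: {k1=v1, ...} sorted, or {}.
Keep first 5 events (discard last 2):
  after event 1 (t=7: INC p by 3): {p=3}
  after event 2 (t=10: INC p by 11): {p=14}
  after event 3 (t=16: DEC p by 13): {p=1}
  after event 4 (t=19: INC q by 11): {p=1, q=11}
  after event 5 (t=24: DEC q by 2): {p=1, q=9}

Answer: {p=1, q=9}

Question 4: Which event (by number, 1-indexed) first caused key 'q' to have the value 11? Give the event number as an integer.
Answer: 4

Derivation:
Looking for first event where q becomes 11:
  event 4: q (absent) -> 11  <-- first match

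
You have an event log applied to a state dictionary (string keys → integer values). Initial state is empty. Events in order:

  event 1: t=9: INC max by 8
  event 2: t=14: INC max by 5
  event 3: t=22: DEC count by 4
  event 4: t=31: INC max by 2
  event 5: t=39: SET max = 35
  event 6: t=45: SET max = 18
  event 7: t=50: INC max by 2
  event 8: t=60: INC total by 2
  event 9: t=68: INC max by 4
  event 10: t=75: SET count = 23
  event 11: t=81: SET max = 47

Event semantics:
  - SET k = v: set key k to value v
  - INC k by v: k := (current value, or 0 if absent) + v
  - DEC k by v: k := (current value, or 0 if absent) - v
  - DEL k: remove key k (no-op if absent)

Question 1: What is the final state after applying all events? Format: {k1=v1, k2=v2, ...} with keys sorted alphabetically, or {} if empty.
  after event 1 (t=9: INC max by 8): {max=8}
  after event 2 (t=14: INC max by 5): {max=13}
  after event 3 (t=22: DEC count by 4): {count=-4, max=13}
  after event 4 (t=31: INC max by 2): {count=-4, max=15}
  after event 5 (t=39: SET max = 35): {count=-4, max=35}
  after event 6 (t=45: SET max = 18): {count=-4, max=18}
  after event 7 (t=50: INC max by 2): {count=-4, max=20}
  after event 8 (t=60: INC total by 2): {count=-4, max=20, total=2}
  after event 9 (t=68: INC max by 4): {count=-4, max=24, total=2}
  after event 10 (t=75: SET count = 23): {count=23, max=24, total=2}
  after event 11 (t=81: SET max = 47): {count=23, max=47, total=2}

Answer: {count=23, max=47, total=2}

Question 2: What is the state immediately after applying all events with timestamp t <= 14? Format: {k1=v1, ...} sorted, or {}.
Answer: {max=13}

Derivation:
Apply events with t <= 14 (2 events):
  after event 1 (t=9: INC max by 8): {max=8}
  after event 2 (t=14: INC max by 5): {max=13}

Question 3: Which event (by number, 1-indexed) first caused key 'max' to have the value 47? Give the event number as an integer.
Answer: 11

Derivation:
Looking for first event where max becomes 47:
  event 1: max = 8
  event 2: max = 13
  event 3: max = 13
  event 4: max = 15
  event 5: max = 35
  event 6: max = 18
  event 7: max = 20
  event 8: max = 20
  event 9: max = 24
  event 10: max = 24
  event 11: max 24 -> 47  <-- first match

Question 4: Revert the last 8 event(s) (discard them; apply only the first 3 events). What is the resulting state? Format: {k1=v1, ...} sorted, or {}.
Answer: {count=-4, max=13}

Derivation:
Keep first 3 events (discard last 8):
  after event 1 (t=9: INC max by 8): {max=8}
  after event 2 (t=14: INC max by 5): {max=13}
  after event 3 (t=22: DEC count by 4): {count=-4, max=13}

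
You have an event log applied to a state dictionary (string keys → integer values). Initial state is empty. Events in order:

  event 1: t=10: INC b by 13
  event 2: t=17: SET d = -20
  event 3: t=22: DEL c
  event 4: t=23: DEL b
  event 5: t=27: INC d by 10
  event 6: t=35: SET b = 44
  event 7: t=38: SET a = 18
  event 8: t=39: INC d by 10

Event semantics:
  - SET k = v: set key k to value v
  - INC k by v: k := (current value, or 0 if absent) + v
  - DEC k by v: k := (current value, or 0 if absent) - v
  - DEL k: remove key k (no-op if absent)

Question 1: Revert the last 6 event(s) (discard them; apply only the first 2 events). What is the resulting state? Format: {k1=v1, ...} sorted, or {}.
Keep first 2 events (discard last 6):
  after event 1 (t=10: INC b by 13): {b=13}
  after event 2 (t=17: SET d = -20): {b=13, d=-20}

Answer: {b=13, d=-20}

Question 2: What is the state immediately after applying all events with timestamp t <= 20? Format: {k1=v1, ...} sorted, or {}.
Apply events with t <= 20 (2 events):
  after event 1 (t=10: INC b by 13): {b=13}
  after event 2 (t=17: SET d = -20): {b=13, d=-20}

Answer: {b=13, d=-20}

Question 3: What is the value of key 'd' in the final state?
Answer: 0

Derivation:
Track key 'd' through all 8 events:
  event 1 (t=10: INC b by 13): d unchanged
  event 2 (t=17: SET d = -20): d (absent) -> -20
  event 3 (t=22: DEL c): d unchanged
  event 4 (t=23: DEL b): d unchanged
  event 5 (t=27: INC d by 10): d -20 -> -10
  event 6 (t=35: SET b = 44): d unchanged
  event 7 (t=38: SET a = 18): d unchanged
  event 8 (t=39: INC d by 10): d -10 -> 0
Final: d = 0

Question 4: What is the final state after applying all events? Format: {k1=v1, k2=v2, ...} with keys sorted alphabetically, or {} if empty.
Answer: {a=18, b=44, d=0}

Derivation:
  after event 1 (t=10: INC b by 13): {b=13}
  after event 2 (t=17: SET d = -20): {b=13, d=-20}
  after event 3 (t=22: DEL c): {b=13, d=-20}
  after event 4 (t=23: DEL b): {d=-20}
  after event 5 (t=27: INC d by 10): {d=-10}
  after event 6 (t=35: SET b = 44): {b=44, d=-10}
  after event 7 (t=38: SET a = 18): {a=18, b=44, d=-10}
  after event 8 (t=39: INC d by 10): {a=18, b=44, d=0}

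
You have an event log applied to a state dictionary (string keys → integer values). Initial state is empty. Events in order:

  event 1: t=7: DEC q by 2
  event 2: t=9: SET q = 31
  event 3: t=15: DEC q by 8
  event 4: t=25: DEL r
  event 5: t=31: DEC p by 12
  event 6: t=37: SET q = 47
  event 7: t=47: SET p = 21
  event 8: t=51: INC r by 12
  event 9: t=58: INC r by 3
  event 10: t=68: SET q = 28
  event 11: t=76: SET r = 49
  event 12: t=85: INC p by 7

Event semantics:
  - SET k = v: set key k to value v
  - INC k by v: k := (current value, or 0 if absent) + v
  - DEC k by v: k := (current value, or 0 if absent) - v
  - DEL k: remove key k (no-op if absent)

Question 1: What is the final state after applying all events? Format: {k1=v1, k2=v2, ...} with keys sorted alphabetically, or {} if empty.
Answer: {p=28, q=28, r=49}

Derivation:
  after event 1 (t=7: DEC q by 2): {q=-2}
  after event 2 (t=9: SET q = 31): {q=31}
  after event 3 (t=15: DEC q by 8): {q=23}
  after event 4 (t=25: DEL r): {q=23}
  after event 5 (t=31: DEC p by 12): {p=-12, q=23}
  after event 6 (t=37: SET q = 47): {p=-12, q=47}
  after event 7 (t=47: SET p = 21): {p=21, q=47}
  after event 8 (t=51: INC r by 12): {p=21, q=47, r=12}
  after event 9 (t=58: INC r by 3): {p=21, q=47, r=15}
  after event 10 (t=68: SET q = 28): {p=21, q=28, r=15}
  after event 11 (t=76: SET r = 49): {p=21, q=28, r=49}
  after event 12 (t=85: INC p by 7): {p=28, q=28, r=49}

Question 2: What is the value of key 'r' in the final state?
Track key 'r' through all 12 events:
  event 1 (t=7: DEC q by 2): r unchanged
  event 2 (t=9: SET q = 31): r unchanged
  event 3 (t=15: DEC q by 8): r unchanged
  event 4 (t=25: DEL r): r (absent) -> (absent)
  event 5 (t=31: DEC p by 12): r unchanged
  event 6 (t=37: SET q = 47): r unchanged
  event 7 (t=47: SET p = 21): r unchanged
  event 8 (t=51: INC r by 12): r (absent) -> 12
  event 9 (t=58: INC r by 3): r 12 -> 15
  event 10 (t=68: SET q = 28): r unchanged
  event 11 (t=76: SET r = 49): r 15 -> 49
  event 12 (t=85: INC p by 7): r unchanged
Final: r = 49

Answer: 49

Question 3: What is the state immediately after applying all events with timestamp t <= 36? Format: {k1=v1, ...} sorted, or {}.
Answer: {p=-12, q=23}

Derivation:
Apply events with t <= 36 (5 events):
  after event 1 (t=7: DEC q by 2): {q=-2}
  after event 2 (t=9: SET q = 31): {q=31}
  after event 3 (t=15: DEC q by 8): {q=23}
  after event 4 (t=25: DEL r): {q=23}
  after event 5 (t=31: DEC p by 12): {p=-12, q=23}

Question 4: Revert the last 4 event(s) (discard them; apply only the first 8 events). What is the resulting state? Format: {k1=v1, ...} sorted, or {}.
Keep first 8 events (discard last 4):
  after event 1 (t=7: DEC q by 2): {q=-2}
  after event 2 (t=9: SET q = 31): {q=31}
  after event 3 (t=15: DEC q by 8): {q=23}
  after event 4 (t=25: DEL r): {q=23}
  after event 5 (t=31: DEC p by 12): {p=-12, q=23}
  after event 6 (t=37: SET q = 47): {p=-12, q=47}
  after event 7 (t=47: SET p = 21): {p=21, q=47}
  after event 8 (t=51: INC r by 12): {p=21, q=47, r=12}

Answer: {p=21, q=47, r=12}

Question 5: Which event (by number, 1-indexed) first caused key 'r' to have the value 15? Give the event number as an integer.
Answer: 9

Derivation:
Looking for first event where r becomes 15:
  event 8: r = 12
  event 9: r 12 -> 15  <-- first match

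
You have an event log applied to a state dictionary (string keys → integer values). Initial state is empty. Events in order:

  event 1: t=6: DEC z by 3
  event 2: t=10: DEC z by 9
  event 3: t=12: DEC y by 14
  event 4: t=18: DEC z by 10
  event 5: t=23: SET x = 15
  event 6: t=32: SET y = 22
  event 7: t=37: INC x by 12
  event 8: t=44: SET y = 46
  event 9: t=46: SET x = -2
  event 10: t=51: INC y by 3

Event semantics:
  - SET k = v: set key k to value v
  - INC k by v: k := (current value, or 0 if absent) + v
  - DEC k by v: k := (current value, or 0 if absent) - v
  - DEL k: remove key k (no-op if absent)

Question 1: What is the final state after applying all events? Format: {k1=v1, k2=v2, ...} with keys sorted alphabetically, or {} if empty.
Answer: {x=-2, y=49, z=-22}

Derivation:
  after event 1 (t=6: DEC z by 3): {z=-3}
  after event 2 (t=10: DEC z by 9): {z=-12}
  after event 3 (t=12: DEC y by 14): {y=-14, z=-12}
  after event 4 (t=18: DEC z by 10): {y=-14, z=-22}
  after event 5 (t=23: SET x = 15): {x=15, y=-14, z=-22}
  after event 6 (t=32: SET y = 22): {x=15, y=22, z=-22}
  after event 7 (t=37: INC x by 12): {x=27, y=22, z=-22}
  after event 8 (t=44: SET y = 46): {x=27, y=46, z=-22}
  after event 9 (t=46: SET x = -2): {x=-2, y=46, z=-22}
  after event 10 (t=51: INC y by 3): {x=-2, y=49, z=-22}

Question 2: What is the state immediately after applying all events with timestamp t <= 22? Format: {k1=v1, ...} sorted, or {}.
Answer: {y=-14, z=-22}

Derivation:
Apply events with t <= 22 (4 events):
  after event 1 (t=6: DEC z by 3): {z=-3}
  after event 2 (t=10: DEC z by 9): {z=-12}
  after event 3 (t=12: DEC y by 14): {y=-14, z=-12}
  after event 4 (t=18: DEC z by 10): {y=-14, z=-22}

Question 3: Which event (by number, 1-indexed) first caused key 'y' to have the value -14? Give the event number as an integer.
Answer: 3

Derivation:
Looking for first event where y becomes -14:
  event 3: y (absent) -> -14  <-- first match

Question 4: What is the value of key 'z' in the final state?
Track key 'z' through all 10 events:
  event 1 (t=6: DEC z by 3): z (absent) -> -3
  event 2 (t=10: DEC z by 9): z -3 -> -12
  event 3 (t=12: DEC y by 14): z unchanged
  event 4 (t=18: DEC z by 10): z -12 -> -22
  event 5 (t=23: SET x = 15): z unchanged
  event 6 (t=32: SET y = 22): z unchanged
  event 7 (t=37: INC x by 12): z unchanged
  event 8 (t=44: SET y = 46): z unchanged
  event 9 (t=46: SET x = -2): z unchanged
  event 10 (t=51: INC y by 3): z unchanged
Final: z = -22

Answer: -22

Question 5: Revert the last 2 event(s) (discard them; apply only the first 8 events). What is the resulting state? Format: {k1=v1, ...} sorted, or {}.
Keep first 8 events (discard last 2):
  after event 1 (t=6: DEC z by 3): {z=-3}
  after event 2 (t=10: DEC z by 9): {z=-12}
  after event 3 (t=12: DEC y by 14): {y=-14, z=-12}
  after event 4 (t=18: DEC z by 10): {y=-14, z=-22}
  after event 5 (t=23: SET x = 15): {x=15, y=-14, z=-22}
  after event 6 (t=32: SET y = 22): {x=15, y=22, z=-22}
  after event 7 (t=37: INC x by 12): {x=27, y=22, z=-22}
  after event 8 (t=44: SET y = 46): {x=27, y=46, z=-22}

Answer: {x=27, y=46, z=-22}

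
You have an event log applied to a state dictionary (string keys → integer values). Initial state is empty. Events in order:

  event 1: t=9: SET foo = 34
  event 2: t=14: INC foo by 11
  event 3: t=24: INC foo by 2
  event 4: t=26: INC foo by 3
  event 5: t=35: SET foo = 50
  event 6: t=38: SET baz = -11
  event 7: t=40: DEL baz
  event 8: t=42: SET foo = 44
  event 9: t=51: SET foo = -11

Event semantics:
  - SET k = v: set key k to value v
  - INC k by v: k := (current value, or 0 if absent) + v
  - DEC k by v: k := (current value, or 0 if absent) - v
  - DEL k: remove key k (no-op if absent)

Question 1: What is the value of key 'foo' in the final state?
Track key 'foo' through all 9 events:
  event 1 (t=9: SET foo = 34): foo (absent) -> 34
  event 2 (t=14: INC foo by 11): foo 34 -> 45
  event 3 (t=24: INC foo by 2): foo 45 -> 47
  event 4 (t=26: INC foo by 3): foo 47 -> 50
  event 5 (t=35: SET foo = 50): foo 50 -> 50
  event 6 (t=38: SET baz = -11): foo unchanged
  event 7 (t=40: DEL baz): foo unchanged
  event 8 (t=42: SET foo = 44): foo 50 -> 44
  event 9 (t=51: SET foo = -11): foo 44 -> -11
Final: foo = -11

Answer: -11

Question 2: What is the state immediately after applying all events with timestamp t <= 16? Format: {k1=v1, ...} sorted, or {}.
Apply events with t <= 16 (2 events):
  after event 1 (t=9: SET foo = 34): {foo=34}
  after event 2 (t=14: INC foo by 11): {foo=45}

Answer: {foo=45}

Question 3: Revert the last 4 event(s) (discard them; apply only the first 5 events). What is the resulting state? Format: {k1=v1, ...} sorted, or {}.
Keep first 5 events (discard last 4):
  after event 1 (t=9: SET foo = 34): {foo=34}
  after event 2 (t=14: INC foo by 11): {foo=45}
  after event 3 (t=24: INC foo by 2): {foo=47}
  after event 4 (t=26: INC foo by 3): {foo=50}
  after event 5 (t=35: SET foo = 50): {foo=50}

Answer: {foo=50}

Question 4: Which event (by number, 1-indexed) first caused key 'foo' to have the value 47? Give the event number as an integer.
Looking for first event where foo becomes 47:
  event 1: foo = 34
  event 2: foo = 45
  event 3: foo 45 -> 47  <-- first match

Answer: 3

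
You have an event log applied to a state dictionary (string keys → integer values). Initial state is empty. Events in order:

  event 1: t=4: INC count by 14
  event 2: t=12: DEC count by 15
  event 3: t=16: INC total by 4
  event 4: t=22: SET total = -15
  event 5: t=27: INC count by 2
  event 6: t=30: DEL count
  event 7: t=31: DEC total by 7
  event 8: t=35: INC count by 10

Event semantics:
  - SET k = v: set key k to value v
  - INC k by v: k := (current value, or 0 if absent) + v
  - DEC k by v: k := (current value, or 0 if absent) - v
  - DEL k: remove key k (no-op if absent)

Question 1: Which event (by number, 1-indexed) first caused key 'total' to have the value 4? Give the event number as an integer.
Answer: 3

Derivation:
Looking for first event where total becomes 4:
  event 3: total (absent) -> 4  <-- first match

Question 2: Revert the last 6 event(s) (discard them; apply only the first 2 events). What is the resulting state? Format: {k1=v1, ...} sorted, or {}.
Answer: {count=-1}

Derivation:
Keep first 2 events (discard last 6):
  after event 1 (t=4: INC count by 14): {count=14}
  after event 2 (t=12: DEC count by 15): {count=-1}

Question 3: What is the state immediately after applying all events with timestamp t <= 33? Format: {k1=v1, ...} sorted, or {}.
Apply events with t <= 33 (7 events):
  after event 1 (t=4: INC count by 14): {count=14}
  after event 2 (t=12: DEC count by 15): {count=-1}
  after event 3 (t=16: INC total by 4): {count=-1, total=4}
  after event 4 (t=22: SET total = -15): {count=-1, total=-15}
  after event 5 (t=27: INC count by 2): {count=1, total=-15}
  after event 6 (t=30: DEL count): {total=-15}
  after event 7 (t=31: DEC total by 7): {total=-22}

Answer: {total=-22}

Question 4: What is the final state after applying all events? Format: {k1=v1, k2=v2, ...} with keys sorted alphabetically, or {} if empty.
  after event 1 (t=4: INC count by 14): {count=14}
  after event 2 (t=12: DEC count by 15): {count=-1}
  after event 3 (t=16: INC total by 4): {count=-1, total=4}
  after event 4 (t=22: SET total = -15): {count=-1, total=-15}
  after event 5 (t=27: INC count by 2): {count=1, total=-15}
  after event 6 (t=30: DEL count): {total=-15}
  after event 7 (t=31: DEC total by 7): {total=-22}
  after event 8 (t=35: INC count by 10): {count=10, total=-22}

Answer: {count=10, total=-22}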